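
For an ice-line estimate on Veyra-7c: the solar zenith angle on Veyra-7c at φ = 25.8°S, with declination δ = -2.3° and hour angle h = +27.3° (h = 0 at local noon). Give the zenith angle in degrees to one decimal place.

cos θ_z = sin φ sin δ + cos φ cos δ cos h = 0.017467 + 0.799394 = 0.816861.
θ_z = arccos(0.816861) = 35.2°.

θ_z = 35.2°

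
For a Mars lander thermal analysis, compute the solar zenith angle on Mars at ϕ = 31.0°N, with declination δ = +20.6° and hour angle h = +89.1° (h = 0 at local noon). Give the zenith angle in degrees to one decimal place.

θ_z = 78.8°

cos θ_z = sin ϕ sin δ + cos ϕ cos δ cos h = 0.181212 + 0.012603 = 0.193815.
θ_z = arccos(0.193815) = 78.8°.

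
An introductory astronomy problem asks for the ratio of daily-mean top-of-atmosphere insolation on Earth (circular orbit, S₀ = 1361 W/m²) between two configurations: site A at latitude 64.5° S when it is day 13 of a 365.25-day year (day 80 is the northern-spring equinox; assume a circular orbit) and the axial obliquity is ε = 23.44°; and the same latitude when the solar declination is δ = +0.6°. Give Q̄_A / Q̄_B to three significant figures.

Q̄_A / Q̄_B ≈ 2.55

— Configuration A (φ=-64.5°):
Solar longitude: λ_s = 360° × (13 − 80)/365.25 = -66.037°, i.e. -66.037° + 360° = 293.963°.
sin δ = sin 23.44° × sin 293.963° = -0.36350, so δ = -21.315°.
cos H₀ = −tan(-64.5°) tan(-21.315°) = -0.8181, H₀ = 2.5288 rad.
Bracket: H₀ sin φ sin δ + cos φ cos δ sin H₀ = 2.5288×-0.90259×-0.36350 + 0.43051×0.93159×0.57513 = 0.829678 + 0.230661 = 1.060339.
Q̄ = (S₀/π) × [bracket] = (1361/π) × 1.060339 = 459.36 W/m².
— Configuration B (φ=-64.5°):
cos H₀ = −tan(-64.5°) tan(+0.600°) = 0.0220, H₀ = 1.5488 rad.
Bracket: H₀ sin φ sin δ + cos φ cos δ sin H₀ = 1.5488×-0.90259×0.01047 + 0.43051×0.99995×0.99976 = -0.014636 + 0.430385 = 0.415749.
Q̄ = (S₀/π) × [bracket] = (1361/π) × 0.415749 = 180.11 W/m².
Ratio Q̄_A / Q̄_B = 459.36 / 180.11 = 2.550.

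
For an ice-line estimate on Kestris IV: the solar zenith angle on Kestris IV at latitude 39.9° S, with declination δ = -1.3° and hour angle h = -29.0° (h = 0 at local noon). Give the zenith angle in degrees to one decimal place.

θ_z = 46.7°

cos θ_z = sin φ sin δ + cos φ cos δ cos h = 0.014553 + 0.670805 = 0.685358.
θ_z = arccos(0.685358) = 46.7°.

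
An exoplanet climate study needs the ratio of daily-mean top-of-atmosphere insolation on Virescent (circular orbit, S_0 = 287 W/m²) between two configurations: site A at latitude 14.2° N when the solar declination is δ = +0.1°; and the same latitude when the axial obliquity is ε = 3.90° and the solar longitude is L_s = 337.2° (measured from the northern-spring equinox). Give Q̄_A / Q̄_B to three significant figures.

— Configuration A (ϕ=+14.2°):
cos h₀ = −tan(+14.2°) tan(+0.100°) = -0.0004, h₀ = 1.5712 rad.
Bracket: h₀ sin ϕ sin δ + cos ϕ cos δ sin h₀ = 1.5712×0.24531×0.00175 + 0.96945×1.00000×1.00000 = 0.000675 + 0.969450 = 0.970125.
Q̄ = (S_0/π) × [bracket] = (287/π) × 0.970125 = 88.626 W/m².
— Configuration B (ϕ=+14.2°):
Solar declination: sin δ = sin ε · sin L_s = sin 3.90° × sin 337.2° = -0.02636, so δ = -1.510°.
cos h₀ = −tan(+14.2°) tan(-1.510°) = 0.0067, h₀ = 1.5641 rad.
Bracket: h₀ sin ϕ sin δ + cos ϕ cos δ sin h₀ = 1.5641×0.24531×-0.02636 + 0.96945×0.99965×0.99998 = -0.010114 + 0.969091 = 0.958977.
Q̄ = (S_0/π) × [bracket] = (287/π) × 0.958977 = 87.607 W/m².
Ratio Q̄_A / Q̄_B = 88.626 / 87.607 = 1.012.

Q̄_A / Q̄_B ≈ 1.01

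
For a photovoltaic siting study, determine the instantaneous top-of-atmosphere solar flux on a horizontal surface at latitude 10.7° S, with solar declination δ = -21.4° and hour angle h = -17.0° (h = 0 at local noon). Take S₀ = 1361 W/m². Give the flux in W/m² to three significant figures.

cos θ_z = sin φ sin δ + cos φ cos δ cos h = 0.067745 + 0.874892 = 0.942637.
Flux = S₀ · cos θ_z = 1361 × 0.942637 = 1283 W/m².

1.28e+03 W/m²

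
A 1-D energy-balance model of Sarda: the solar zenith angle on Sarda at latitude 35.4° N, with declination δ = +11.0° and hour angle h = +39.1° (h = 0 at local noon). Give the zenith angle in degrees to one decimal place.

cos θ_z = sin φ sin δ + cos φ cos δ cos h = 0.110532 + 0.620955 = 0.731487.
θ_z = arccos(0.731487) = 43.0°.

θ_z = 43.0°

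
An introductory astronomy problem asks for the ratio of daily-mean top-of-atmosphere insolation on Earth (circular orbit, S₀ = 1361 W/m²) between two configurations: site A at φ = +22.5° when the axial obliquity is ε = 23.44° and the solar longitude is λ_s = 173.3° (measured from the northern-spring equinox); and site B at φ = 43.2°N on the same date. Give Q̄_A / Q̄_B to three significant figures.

— Configuration A (φ=+22.5°):
Solar declination: sin δ = sin ε · sin λ_s = sin 23.44° × sin 173.3° = 0.04641, so δ = +2.660°.
cos H₀ = −tan(+22.5°) tan(+2.660°) = -0.0192, H₀ = 1.5900 rad.
Bracket: H₀ sin φ sin δ + cos φ cos δ sin H₀ = 1.5900×0.38268×0.04641 + 0.92388×0.99892×0.99981 = 0.028239 + 0.922707 = 0.950946.
Q̄ = (S₀/π) × [bracket] = (1361/π) × 0.950946 = 411.97 W/m².
— Configuration B (φ=+43.2°):
cos H₀ = −tan(+43.2°) tan(+2.660°) = -0.0436, H₀ = 1.6144 rad.
Bracket: H₀ sin φ sin δ + cos φ cos δ sin H₀ = 1.6144×0.68455×0.04641 + 0.72897×0.99892×0.99905 = 0.051289 + 0.727491 = 0.778780.
Q̄ = (S₀/π) × [bracket] = (1361/π) × 0.778780 = 337.38 W/m².
Ratio Q̄_A / Q̄_B = 411.97 / 337.38 = 1.221.

Q̄_A / Q̄_B ≈ 1.22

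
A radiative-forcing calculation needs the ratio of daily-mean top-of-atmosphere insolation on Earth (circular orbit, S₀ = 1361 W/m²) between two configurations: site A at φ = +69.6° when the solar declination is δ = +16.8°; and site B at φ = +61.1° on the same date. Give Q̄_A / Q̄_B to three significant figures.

Q̄_A / Q̄_B ≈ 0.942

— Configuration A (φ=+69.6°):
cos H₀ = −tan(+69.6°) tan(+16.800°) = -0.8118, H₀ = 2.5181 rad.
Bracket: H₀ sin φ sin δ + cos φ cos δ sin H₀ = 2.5181×0.93728×0.28903 + 0.34857×0.95732×0.58389 = 0.682158 + 0.194840 = 0.876998.
Q̄ = (S₀/π) × [bracket] = (1361/π) × 0.876998 = 379.93 W/m².
— Configuration B (φ=+61.1°):
cos H₀ = −tan(+61.1°) tan(+16.800°) = -0.5469, H₀ = 2.1495 rad.
Bracket: H₀ sin φ sin δ + cos φ cos δ sin H₀ = 2.1495×0.87546×0.28903 + 0.48328×0.95732×0.83718 = 0.543897 + 0.387324 = 0.931221.
Q̄ = (S₀/π) × [bracket] = (1361/π) × 0.931221 = 403.42 W/m².
Ratio Q̄_A / Q̄_B = 379.93 / 403.42 = 0.9418.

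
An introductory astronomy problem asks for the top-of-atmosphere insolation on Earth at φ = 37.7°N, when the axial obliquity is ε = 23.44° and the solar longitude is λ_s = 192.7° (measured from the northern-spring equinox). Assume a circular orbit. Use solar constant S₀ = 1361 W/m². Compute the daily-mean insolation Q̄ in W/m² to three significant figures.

Solar declination: sin δ = sin ε · sin λ_s = sin 23.44° × sin 192.7° = -0.08745, so δ = -5.017°.
cos H₀ = −tan(+37.7°) tan(-5.017°) = 0.0679, H₀ = 1.5029 rad.
Bracket: H₀ sin φ sin δ + cos φ cos δ sin H₀ = 1.5029×0.61153×-0.08745 + 0.79122×0.99617×0.99770 = -0.080373 + 0.786377 = 0.706004.
Q̄ = (S₀/π) × [bracket] = (1361/π) × 0.706004 = 305.9 W/m².

Q̄ ≈ 306 W/m²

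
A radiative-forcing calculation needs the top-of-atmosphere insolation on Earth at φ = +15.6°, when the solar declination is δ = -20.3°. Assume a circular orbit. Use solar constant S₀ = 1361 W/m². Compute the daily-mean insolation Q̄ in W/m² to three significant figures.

Q̄ ≈ 330 W/m²

cos H₀ = −tan(+15.6°) tan(-20.300°) = 0.1033, H₀ = 1.4673 rad.
Bracket: H₀ sin φ sin δ + cos φ cos δ sin H₀ = 1.4673×0.26892×-0.34694 + 0.96316×0.93789×0.99465 = -0.136898 + 0.898505 = 0.761607.
Q̄ = (S₀/π) × [bracket] = (1361/π) × 0.761607 = 329.9 W/m².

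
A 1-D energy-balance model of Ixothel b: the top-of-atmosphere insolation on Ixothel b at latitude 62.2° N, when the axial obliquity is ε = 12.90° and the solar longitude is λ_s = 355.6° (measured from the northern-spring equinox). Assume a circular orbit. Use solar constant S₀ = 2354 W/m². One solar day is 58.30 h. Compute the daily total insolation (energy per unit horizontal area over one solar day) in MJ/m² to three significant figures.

69.6 MJ/m²

Solar declination: sin δ = sin ε · sin λ_s = sin 12.90° × sin 355.6° = -0.01713, so δ = -0.981°.
cos H₀ = −tan(+62.2°) tan(-0.981°) = 0.0325, H₀ = 1.5383 rad.
Bracket: H₀ sin φ sin δ + cos φ cos δ sin H₀ = 1.5383×0.88458×-0.01713 + 0.46639×0.99985×0.99947 = -0.023310 + 0.466073 = 0.442763.
Q̄ = (S₀/π) × [bracket] = (2354/π) × 0.442763 = 331.76 W/m².
Daily total = Q̄ × 58.30 h × 3600 s/h = 331.76 × 58.30 × 3600 / 10⁶ = 69.63 MJ/m².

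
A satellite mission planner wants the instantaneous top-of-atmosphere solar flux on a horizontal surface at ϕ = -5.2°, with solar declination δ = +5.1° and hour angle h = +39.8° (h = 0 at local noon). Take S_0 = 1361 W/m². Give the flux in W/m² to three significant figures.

cos θ_z = sin ϕ sin δ + cos ϕ cos δ cos h = -0.008057 + 0.762093 = 0.754036.
Flux = S_0 · cos θ_z = 1361 × 0.754036 = 1026 W/m².

1.03e+03 W/m²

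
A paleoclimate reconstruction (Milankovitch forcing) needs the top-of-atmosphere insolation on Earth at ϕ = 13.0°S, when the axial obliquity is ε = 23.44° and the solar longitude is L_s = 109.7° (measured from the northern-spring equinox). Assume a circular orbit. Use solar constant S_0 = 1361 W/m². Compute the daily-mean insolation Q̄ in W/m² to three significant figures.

Solar declination: sin δ = sin ε · sin L_s = sin 23.44° × sin 109.7° = 0.37451, so δ = +21.994°.
cos h₀ = −tan(-13.0°) tan(+21.994°) = 0.0932, h₀ = 1.4774 rad.
Bracket: h₀ sin ϕ sin δ + cos ϕ cos δ sin h₀ = 1.4774×-0.22495×0.37451 + 0.97437×0.92722×0.99564 = -0.124465 + 0.899516 = 0.775051.
Q̄ = (S_0/π) × [bracket] = (1361/π) × 0.775051 = 335.8 W/m².

Q̄ ≈ 336 W/m²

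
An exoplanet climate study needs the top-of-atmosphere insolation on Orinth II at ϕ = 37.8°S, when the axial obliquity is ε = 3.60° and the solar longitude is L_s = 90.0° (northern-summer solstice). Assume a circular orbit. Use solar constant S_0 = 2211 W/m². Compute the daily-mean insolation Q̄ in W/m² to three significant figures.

Solar declination: sin δ = sin ε · sin L_s = sin 3.60° × sin 90.0° = 0.06279, so δ = +3.600°.
cos h₀ = −tan(-37.8°) tan(+3.600°) = 0.0488, h₀ = 1.5220 rad.
Bracket: h₀ sin ϕ sin δ + cos ϕ cos δ sin h₀ = 1.5220×-0.61291×0.06279 + 0.79016×0.99803×0.99881 = -0.058574 + 0.787665 = 0.729091.
Q̄ = (S_0/π) × [bracket] = (2211/π) × 0.729091 = 513.1 W/m².

Q̄ ≈ 513 W/m²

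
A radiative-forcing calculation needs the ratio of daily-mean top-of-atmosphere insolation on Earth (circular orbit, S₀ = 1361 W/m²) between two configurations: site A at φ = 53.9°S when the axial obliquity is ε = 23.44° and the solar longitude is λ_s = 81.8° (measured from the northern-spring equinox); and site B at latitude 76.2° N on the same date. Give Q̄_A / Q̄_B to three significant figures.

Q̄_A / Q̄_B ≈ 0.115

— Configuration A (φ=-53.9°):
Solar declination: sin δ = sin ε · sin λ_s = sin 23.44° × sin 81.8° = 0.39372, so δ = +23.186°.
cos H₀ = −tan(-53.9°) tan(+23.186°) = 0.5874, H₀ = 0.9430 rad.
Bracket: H₀ sin φ sin δ + cos φ cos δ sin H₀ = 0.9430×-0.80799×0.39372 + 0.58920×0.91923×0.80932 = -0.299989 + 0.438336 = 0.138347.
Q̄ = (S₀/π) × [bracket] = (1361/π) × 0.138347 = 59.935 W/m².
— Configuration B (φ=+76.2°):
cos H₀ = −tan(+76.2°) tan(+23.186°) = -1.7438 ≤ −1 ⇒ polar day, H₀ = π.
Bracket: H₀ sin φ sin δ + cos φ cos δ sin H₀ = 3.1416×0.97113×0.39372 + 0.23853×0.91923×0.00000 = 1.201201 + 0.000000 = 1.201201.
Q̄ = (S₀/π) × [bracket] = (1361/π) × 1.201201 = 520.38 W/m².
Ratio Q̄_A / Q̄_B = 59.935 / 520.38 = 0.1152.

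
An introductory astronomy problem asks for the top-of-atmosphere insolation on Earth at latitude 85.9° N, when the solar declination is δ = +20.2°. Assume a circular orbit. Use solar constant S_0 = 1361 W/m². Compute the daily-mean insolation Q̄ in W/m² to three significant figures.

Q̄ ≈ 469 W/m²

cos h₀ = −tan(+85.9°) tan(+20.200°) = -5.1329 ≤ −1 ⇒ polar day, h₀ = π.
Bracket: h₀ sin ϕ sin δ + cos ϕ cos δ sin h₀ = 3.1416×0.99744×0.34530 + 0.07150×0.93849×0.00000 = 1.082017 + 0.000000 = 1.082017.
Q̄ = (S_0/π) × [bracket] = (1361/π) × 1.082017 = 468.8 W/m².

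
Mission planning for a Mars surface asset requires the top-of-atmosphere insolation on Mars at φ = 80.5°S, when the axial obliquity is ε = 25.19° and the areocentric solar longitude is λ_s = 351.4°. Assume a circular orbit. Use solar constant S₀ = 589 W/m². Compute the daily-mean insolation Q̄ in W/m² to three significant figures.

Q̄ ≈ 51.6 W/m²

sin δ = sin 25.19° × sin 351.4° = -0.06365, so δ = -3.649°.
cos H₀ = −tan(-80.5°) tan(-3.649°) = -0.3811, H₀ = 1.9618 rad.
Bracket: H₀ sin φ sin δ + cos φ cos δ sin H₀ = 1.9618×-0.98629×-0.06365 + 0.16505×0.99797×0.92453 = 0.123157 + 0.152284 = 0.275441.
Q̄ = (S₀/π) × [bracket] = (589/π) × 0.275441 = 51.64 W/m².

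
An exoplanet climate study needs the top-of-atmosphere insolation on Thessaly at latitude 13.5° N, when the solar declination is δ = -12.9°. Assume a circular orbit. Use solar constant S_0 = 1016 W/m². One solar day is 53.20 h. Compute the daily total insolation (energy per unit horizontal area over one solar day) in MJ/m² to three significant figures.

cos h₀ = −tan(+13.5°) tan(-12.900°) = 0.0550, h₀ = 1.5158 rad.
Bracket: h₀ sin ϕ sin δ + cos ϕ cos δ sin h₀ = 1.5158×0.23345×-0.22325 + 0.97237×0.97476×0.99849 = -0.079000 + 0.946396 = 0.867396.
Q̄ = (S_0/π) × [bracket] = (1016/π) × 0.867396 = 280.52 W/m².
Daily total = Q̄ × 53.20 h × 3600 s/h = 280.52 × 53.20 × 3600 / 10⁶ = 53.73 MJ/m².

53.7 MJ/m²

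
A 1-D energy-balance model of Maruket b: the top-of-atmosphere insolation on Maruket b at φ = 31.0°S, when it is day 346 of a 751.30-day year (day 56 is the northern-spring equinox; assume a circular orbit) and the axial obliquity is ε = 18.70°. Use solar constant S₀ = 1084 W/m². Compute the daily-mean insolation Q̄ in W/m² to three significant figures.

Q̄ ≈ 233 W/m²

Solar longitude: λ_s = 360° × (346 − 56)/751.30 = 138.959°.
sin δ = sin 18.70° × sin 138.959° = 0.21051, so δ = +12.152°.
cos H₀ = −tan(-31.0°) tan(+12.152°) = 0.1294, H₀ = 1.4410 rad.
Bracket: H₀ sin φ sin δ + cos φ cos δ sin H₀ = 1.4410×-0.51504×0.21051 + 0.85717×0.97759×0.99159 = -0.156235 + 0.830914 = 0.674679.
Q̄ = (S₀/π) × [bracket] = (1084/π) × 0.674679 = 232.8 W/m².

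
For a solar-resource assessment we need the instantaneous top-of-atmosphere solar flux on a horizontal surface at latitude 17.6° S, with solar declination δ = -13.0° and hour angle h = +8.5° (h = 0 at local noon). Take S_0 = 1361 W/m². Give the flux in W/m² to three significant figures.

1.34e+03 W/m²

cos θ_z = sin ϕ sin δ + cos ϕ cos δ cos h = 0.068018 + 0.918559 = 0.986577.
Flux = S_0 · cos θ_z = 1361 × 0.986577 = 1343 W/m².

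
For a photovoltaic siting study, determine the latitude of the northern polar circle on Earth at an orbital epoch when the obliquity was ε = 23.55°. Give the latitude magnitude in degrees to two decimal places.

The polar circle is the lowest latitude that experiences at least one full rotation of continuous daylight at the northern-summer solstice; it lies at |φ| = 90° − ε = 90° − 23.55° = 66.45°.

66.45°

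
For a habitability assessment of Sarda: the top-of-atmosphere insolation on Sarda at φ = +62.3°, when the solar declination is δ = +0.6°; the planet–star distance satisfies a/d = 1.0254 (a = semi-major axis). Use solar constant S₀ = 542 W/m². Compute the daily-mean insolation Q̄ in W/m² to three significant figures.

Q̄ ≈ 87.0 W/m²

cos H₀ = −tan(+62.3°) tan(+0.600°) = -0.0199, H₀ = 1.5907 rad.
Bracket: H₀ sin φ sin δ + cos φ cos δ sin H₀ = 1.5907×0.88539×0.01047 + 0.46484×0.99995×0.99980 = 0.014746 + 0.464724 = 0.479470.
Inverse-square distance factor (a/d)² = 1.0254² = 1.051445.
Q̄ = (S₀/π) × 1.051445 × [bracket] = (542/π) × 1.051445 × 0.479470 = 86.98 W/m².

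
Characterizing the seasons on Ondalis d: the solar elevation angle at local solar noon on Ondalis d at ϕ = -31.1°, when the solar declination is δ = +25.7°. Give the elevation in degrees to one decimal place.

33.2°

At local noon the hour angle is zero, so the zenith angle equals |ϕ − δ| = |-31.1° − (+25.700°)| = 56.800°.
Elevation = 90° − 56.800° = 33.2°.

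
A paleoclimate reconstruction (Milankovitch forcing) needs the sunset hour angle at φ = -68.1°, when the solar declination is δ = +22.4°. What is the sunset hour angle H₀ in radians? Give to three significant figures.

cos H₀ = −tan φ · tan δ = 1.0253 ≥ 1, so the Sun never rises (polar night) and H₀ = 0.

H₀ = 0.00 rad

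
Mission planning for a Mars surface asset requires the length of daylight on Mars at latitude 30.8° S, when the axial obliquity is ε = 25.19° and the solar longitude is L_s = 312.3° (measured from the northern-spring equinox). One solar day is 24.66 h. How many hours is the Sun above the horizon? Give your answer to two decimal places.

13.89 h

Solar declination: sin δ = sin ε · sin L_s = sin 25.19° × sin 312.3° = -0.31480, so δ = -18.349°.
cos h₀ = −tan ϕ · tan δ = −tan(-30.8°) × tan(-18.349°) = -0.1977, so h₀ = 1.7698 rad = 101.40°.
Daylight = 2h₀/(2π) × 24.66 h = (1.7698/π) × 24.66 = 13.89 h.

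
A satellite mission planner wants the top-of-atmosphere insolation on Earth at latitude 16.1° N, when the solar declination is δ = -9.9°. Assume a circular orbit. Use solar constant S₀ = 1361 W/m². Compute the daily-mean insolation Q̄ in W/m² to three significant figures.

cos H₀ = −tan(+16.1°) tan(-9.900°) = 0.0504, H₀ = 1.5204 rad.
Bracket: H₀ sin φ sin δ + cos φ cos δ sin H₀ = 1.5204×0.27731×-0.17193 + 0.96078×0.98511×0.99873 = -0.072489 + 0.945272 = 0.872783.
Q̄ = (S₀/π) × [bracket] = (1361/π) × 0.872783 = 378.1 W/m².

Q̄ ≈ 378 W/m²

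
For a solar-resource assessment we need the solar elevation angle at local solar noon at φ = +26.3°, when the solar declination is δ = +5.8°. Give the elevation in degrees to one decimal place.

69.5°

At local noon the hour angle is zero, so the zenith angle equals |φ − δ| = |+26.3° − (+5.800°)| = 20.500°.
Elevation = 90° − 20.500° = 69.5°.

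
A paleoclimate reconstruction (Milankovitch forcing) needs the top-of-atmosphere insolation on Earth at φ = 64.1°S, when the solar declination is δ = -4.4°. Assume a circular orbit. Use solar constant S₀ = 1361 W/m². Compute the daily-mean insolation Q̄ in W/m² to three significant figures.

cos H₀ = −tan(-64.1°) tan(-4.400°) = -0.1585, H₀ = 1.7299 rad.
Bracket: H₀ sin φ sin δ + cos φ cos δ sin H₀ = 1.7299×-0.89956×-0.07672 + 0.43680×0.99705×0.98736 = 0.119388 + 0.430007 = 0.549395.
Q̄ = (S₀/π) × [bracket] = (1361/π) × 0.549395 = 238.0 W/m².

Q̄ ≈ 238 W/m²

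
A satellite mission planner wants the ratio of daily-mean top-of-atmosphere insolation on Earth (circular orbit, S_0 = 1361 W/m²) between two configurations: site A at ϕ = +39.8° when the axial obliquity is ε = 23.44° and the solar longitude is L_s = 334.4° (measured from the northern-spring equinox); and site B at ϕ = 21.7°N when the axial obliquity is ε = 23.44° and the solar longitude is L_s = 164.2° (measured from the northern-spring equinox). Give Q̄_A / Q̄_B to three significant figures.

Q̄_A / Q̄_B ≈ 0.600

— Configuration A (ϕ=+39.8°):
Solar declination: sin δ = sin ε · sin L_s = sin 23.44° × sin 334.4° = -0.17188, so δ = -9.897°.
cos h₀ = −tan(+39.8°) tan(-9.897°) = 0.1454, h₀ = 1.4249 rad.
Bracket: h₀ sin ϕ sin δ + cos ϕ cos δ sin h₀ = 1.4249×0.64011×-0.17188 + 0.76828×0.98512×0.98938 = -0.156770 + 0.748810 = 0.592040.
Q̄ = (S_0/π) × [bracket] = (1361/π) × 0.592040 = 256.48 W/m².
— Configuration B (ϕ=+21.7°):
Solar declination: sin δ = sin ε · sin L_s = sin 23.44° × sin 164.2° = 0.10831, so δ = +6.218°.
cos h₀ = −tan(+21.7°) tan(+6.218°) = -0.0434, h₀ = 1.6142 rad.
Bracket: h₀ sin ϕ sin δ + cos ϕ cos δ sin h₀ = 1.6142×0.36975×0.10831 + 0.92913×0.99412×0.99906 = 0.064645 + 0.922798 = 0.987443.
Q̄ = (S_0/π) × [bracket] = (1361/π) × 0.987443 = 427.78 W/m².
Ratio Q̄_A / Q̄_B = 256.48 / 427.78 = 0.5996.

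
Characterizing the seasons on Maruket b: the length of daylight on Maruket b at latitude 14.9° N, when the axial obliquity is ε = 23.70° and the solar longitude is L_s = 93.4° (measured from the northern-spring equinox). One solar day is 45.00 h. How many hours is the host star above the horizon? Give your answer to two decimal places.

24.17 h

Solar declination: sin δ = sin ε · sin L_s = sin 23.70° × sin 93.4° = 0.40124, so δ = +23.656°.
cos h₀ = −tan ϕ · tan δ = −tan(+14.9°) × tan(+23.656°) = -0.1166, so h₀ = 1.6876 rad = 96.69°.
Daylight = 2h₀/(2π) × 45.00 h = (1.6876/π) × 45.00 = 24.17 h.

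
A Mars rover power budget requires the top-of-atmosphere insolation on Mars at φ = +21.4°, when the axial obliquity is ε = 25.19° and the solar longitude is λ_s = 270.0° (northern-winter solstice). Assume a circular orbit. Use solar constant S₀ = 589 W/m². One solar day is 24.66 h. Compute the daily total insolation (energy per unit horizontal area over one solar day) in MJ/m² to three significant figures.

10.2 MJ/m²

Solar declination: sin δ = sin ε · sin λ_s = sin 25.19° × sin 270.0° = -0.42562, so δ = -25.190°.
cos H₀ = −tan(+21.4°) tan(-25.190°) = 0.1843, H₀ = 1.3854 rad.
Bracket: H₀ sin φ sin δ + cos φ cos δ sin H₀ = 1.3854×0.36488×-0.42562 + 0.93106×0.90490×0.98286 = -0.215153 + 0.828075 = 0.612922.
Q̄ = (S₀/π) × [bracket] = (589/π) × 0.612922 = 114.91 W/m².
Daily total = Q̄ × 24.66 h × 3600 s/h = 114.91 × 24.66 × 3600 / 10⁶ = 10.20 MJ/m².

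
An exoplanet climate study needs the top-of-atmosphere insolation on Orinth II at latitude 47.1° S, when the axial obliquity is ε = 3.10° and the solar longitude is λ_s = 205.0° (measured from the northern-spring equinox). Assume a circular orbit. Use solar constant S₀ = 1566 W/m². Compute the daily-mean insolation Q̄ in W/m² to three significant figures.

Solar declination: sin δ = sin ε · sin λ_s = sin 3.10° × sin 205.0° = -0.02285, so δ = -1.310°.
cos H₀ = −tan(-47.1°) tan(-1.310°) = -0.0246, H₀ = 1.5954 rad.
Bracket: H₀ sin φ sin δ + cos φ cos δ sin H₀ = 1.5954×-0.73254×-0.02285 + 0.68072×0.99974×0.99970 = 0.026705 + 0.680339 = 0.707044.
Q̄ = (S₀/π) × [bracket] = (1566/π) × 0.707044 = 352.4 W/m².

Q̄ ≈ 352 W/m²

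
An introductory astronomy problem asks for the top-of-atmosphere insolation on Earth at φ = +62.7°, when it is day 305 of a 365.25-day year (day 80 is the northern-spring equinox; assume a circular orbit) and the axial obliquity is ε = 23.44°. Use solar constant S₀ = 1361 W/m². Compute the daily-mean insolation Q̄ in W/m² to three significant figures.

Q̄ ≈ 59.2 W/m²

Solar longitude: λ_s = 360° × (305 − 80)/365.25 = 221.766°.
sin δ = sin 23.44° × sin 221.766° = -0.26496, so δ = -15.365°.
cos H₀ = −tan(+62.7°) tan(-15.365°) = 0.5324, H₀ = 1.0094 rad.
Bracket: H₀ sin φ sin δ + cos φ cos δ sin H₀ = 1.0094×0.88862×-0.26496 + 0.45865×0.96426×0.84650 = -0.237662 + 0.374371 = 0.136709.
Q̄ = (S₀/π) × [bracket] = (1361/π) × 0.136709 = 59.23 W/m².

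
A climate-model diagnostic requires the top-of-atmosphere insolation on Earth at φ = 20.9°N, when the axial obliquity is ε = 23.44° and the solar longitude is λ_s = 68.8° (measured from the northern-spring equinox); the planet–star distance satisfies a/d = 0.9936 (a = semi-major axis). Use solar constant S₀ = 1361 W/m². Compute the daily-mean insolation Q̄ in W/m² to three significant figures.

Q̄ ≈ 464 W/m²

Solar declination: sin δ = sin ε · sin λ_s = sin 23.44° × sin 68.8° = 0.37087, so δ = +21.769°.
cos H₀ = −tan(+20.9°) tan(+21.769°) = -0.1525, H₀ = 1.7239 rad.
Bracket: H₀ sin φ sin δ + cos φ cos δ sin H₀ = 1.7239×0.35674×0.37087 + 0.93420×0.92869×0.98830 = 0.228079 + 0.857431 = 1.085510.
Inverse-square distance factor (a/d)² = 0.9936² = 0.987241.
Q̄ = (S₀/π) × 0.987241 × [bracket] = (1361/π) × 0.987241 × 1.085510 = 464.3 W/m².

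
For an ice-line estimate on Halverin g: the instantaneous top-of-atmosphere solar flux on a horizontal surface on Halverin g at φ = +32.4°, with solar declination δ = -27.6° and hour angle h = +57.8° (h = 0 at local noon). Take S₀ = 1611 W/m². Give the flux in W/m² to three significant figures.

cos θ_z = sin φ sin δ + cos φ cos δ cos h = -0.248246 + 0.398723 = 0.150477.
Flux = S₀ · cos θ_z = 1611 × 0.150477 = 242.4 W/m².

242 W/m²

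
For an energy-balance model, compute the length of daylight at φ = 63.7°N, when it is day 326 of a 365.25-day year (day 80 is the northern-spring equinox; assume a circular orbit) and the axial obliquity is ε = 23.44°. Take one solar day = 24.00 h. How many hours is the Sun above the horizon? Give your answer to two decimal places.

5.37 h

Solar longitude: λ_s = 360° × (326 − 80)/365.25 = 242.464°.
sin δ = sin 23.44° × sin 242.464° = -0.35273, so δ = -20.654°.
cos H₀ = −tan φ · tan δ = −tan(+63.7°) × tan(-20.654°) = 0.7627, so H₀ = 0.7033 rad = 40.30°.
Daylight = 2H₀/(2π) × 24.00 h = (0.7033/π) × 24.00 = 5.37 h.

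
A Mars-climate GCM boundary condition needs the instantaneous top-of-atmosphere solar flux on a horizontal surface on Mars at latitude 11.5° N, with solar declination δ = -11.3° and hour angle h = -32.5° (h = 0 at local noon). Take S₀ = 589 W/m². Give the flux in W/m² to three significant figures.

cos θ_z = sin φ sin δ + cos φ cos δ cos h = -0.039065 + 0.810439 = 0.771374.
Flux = S₀ · cos θ_z = 589 × 0.771374 = 454.3 W/m².

454 W/m²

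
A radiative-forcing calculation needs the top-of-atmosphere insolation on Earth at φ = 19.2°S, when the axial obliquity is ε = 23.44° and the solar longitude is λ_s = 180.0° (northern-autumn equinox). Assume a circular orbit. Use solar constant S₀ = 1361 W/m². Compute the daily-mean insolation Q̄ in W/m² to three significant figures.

Solar declination: sin δ = sin ε · sin λ_s = sin 23.44° × sin 180.0° = 0.00000, so δ = +0.000°.
cos H₀ = −tan(-19.2°) tan(+0.000°) = 0.0000, H₀ = 1.5708 rad.
Bracket: H₀ sin φ sin δ + cos φ cos δ sin H₀ = 1.5708×-0.32887×0.00000 + 0.94438×1.00000×1.00000 = -0.000000 + 0.944380 = 0.944380.
Q̄ = (S₀/π) × [bracket] = (1361/π) × 0.944380 = 409.1 W/m².

Q̄ ≈ 409 W/m²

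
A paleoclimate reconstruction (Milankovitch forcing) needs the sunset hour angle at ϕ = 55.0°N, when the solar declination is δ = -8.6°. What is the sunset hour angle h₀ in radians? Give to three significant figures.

cos h₀ = −tan ϕ · tan δ = −tan(+55.0°) × tan(-8.600°) = 0.2160, so h₀ = 1.3531 rad = 77.53°.

h₀ = 1.35 rad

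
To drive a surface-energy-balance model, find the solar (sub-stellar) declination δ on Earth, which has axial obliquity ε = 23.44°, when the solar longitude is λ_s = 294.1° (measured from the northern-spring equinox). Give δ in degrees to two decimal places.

sin δ = sin ε · sin λ_s = sin 23.44° × sin 294.1° = -0.363115.
δ = arcsin(-0.363115) = -21.29°.

δ = -21.29°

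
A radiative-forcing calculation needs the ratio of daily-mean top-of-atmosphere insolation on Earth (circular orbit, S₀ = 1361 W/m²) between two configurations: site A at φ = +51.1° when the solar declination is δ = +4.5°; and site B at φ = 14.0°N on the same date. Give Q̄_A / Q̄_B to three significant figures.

Q̄_A / Q̄_B ≈ 0.727

— Configuration A (φ=+51.1°):
cos H₀ = −tan(+51.1°) tan(+4.500°) = -0.0975, H₀ = 1.6685 rad.
Bracket: H₀ sin φ sin δ + cos φ cos δ sin H₀ = 1.6685×0.77824×0.07846 + 0.62796×0.99692×0.99523 = 0.101880 + 0.623040 = 0.724920.
Q̄ = (S₀/π) × [bracket] = (1361/π) × 0.724920 = 314.05 W/m².
— Configuration B (φ=+14.0°):
cos H₀ = −tan(+14.0°) tan(+4.500°) = -0.0196, H₀ = 1.5904 rad.
Bracket: H₀ sin φ sin δ + cos φ cos δ sin H₀ = 1.5904×0.24192×0.07846 + 0.97030×0.99692×0.99981 = 0.030187 + 0.967128 = 0.997315.
Q̄ = (S₀/π) × [bracket] = (1361/π) × 0.997315 = 432.06 W/m².
Ratio Q̄_A / Q̄_B = 314.05 / 432.06 = 0.7269.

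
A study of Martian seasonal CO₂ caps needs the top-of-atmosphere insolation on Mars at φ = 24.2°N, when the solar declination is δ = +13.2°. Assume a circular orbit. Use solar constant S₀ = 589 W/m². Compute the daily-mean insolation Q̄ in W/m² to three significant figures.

Q̄ ≈ 195 W/m²

cos H₀ = −tan(+24.2°) tan(+13.200°) = -0.1054, H₀ = 1.6764 rad.
Bracket: H₀ sin φ sin δ + cos φ cos δ sin H₀ = 1.6764×0.40992×0.22835 + 0.91212×0.97358×0.99443 = 0.156920 + 0.883076 = 1.039996.
Q̄ = (S₀/π) × [bracket] = (589/π) × 1.039996 = 195.0 W/m².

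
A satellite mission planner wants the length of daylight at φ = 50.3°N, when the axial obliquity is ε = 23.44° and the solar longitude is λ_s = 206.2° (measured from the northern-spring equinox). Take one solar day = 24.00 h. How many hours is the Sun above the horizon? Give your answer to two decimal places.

Solar declination: sin δ = sin ε · sin λ_s = sin 23.44° × sin 206.2° = -0.17563, so δ = -10.115°.
cos H₀ = −tan φ · tan δ = −tan(+50.3°) × tan(-10.115°) = 0.2149, so H₀ = 1.3542 rad = 77.59°.
Daylight = 2H₀/(2π) × 24.00 h = (1.3542/π) × 24.00 = 10.35 h.

10.35 h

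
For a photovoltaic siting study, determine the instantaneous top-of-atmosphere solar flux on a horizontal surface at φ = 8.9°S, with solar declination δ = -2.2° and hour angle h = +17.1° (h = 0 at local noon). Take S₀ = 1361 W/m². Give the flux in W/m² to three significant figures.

1.29e+03 W/m²

cos θ_z = sin φ sin δ + cos φ cos δ cos h = 0.005939 + 0.943589 = 0.949528.
Flux = S₀ · cos θ_z = 1361 × 0.949528 = 1292 W/m².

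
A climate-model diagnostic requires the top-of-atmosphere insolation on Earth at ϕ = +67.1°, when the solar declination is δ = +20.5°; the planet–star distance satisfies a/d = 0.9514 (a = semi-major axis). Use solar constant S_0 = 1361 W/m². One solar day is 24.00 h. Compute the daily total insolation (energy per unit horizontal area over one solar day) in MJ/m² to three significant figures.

cos h₀ = −tan(+67.1°) tan(+20.500°) = -0.8851, h₀ = 2.6575 rad.
Bracket: h₀ sin ϕ sin δ + cos ϕ cos δ sin h₀ = 2.6575×0.92119×0.35021 + 0.38912×0.93667×0.46538 = 0.857336 + 0.169620 = 1.026956.
Inverse-square distance factor (a/d)² = 0.9514² = 0.905162.
Q̄ = (S_0/π) × 0.905162 × [bracket] = (1361/π) × 0.905162 × 1.026956 = 402.70 W/m².
Daily total = Q̄ × 24.00 h × 3600 s/h = 402.70 × 24.00 × 3600 / 10⁶ = 34.79 MJ/m².

34.8 MJ/m²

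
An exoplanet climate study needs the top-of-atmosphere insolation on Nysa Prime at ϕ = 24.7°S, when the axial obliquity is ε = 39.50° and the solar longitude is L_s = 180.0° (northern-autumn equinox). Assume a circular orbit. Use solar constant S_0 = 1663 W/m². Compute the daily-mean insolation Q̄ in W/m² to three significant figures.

Q̄ ≈ 481 W/m²

Solar declination: sin δ = sin ε · sin L_s = sin 39.50° × sin 180.0° = 0.00000, so δ = +0.000°.
cos h₀ = −tan(-24.7°) tan(+0.000°) = 0.0000, h₀ = 1.5708 rad.
Bracket: h₀ sin ϕ sin δ + cos ϕ cos δ sin h₀ = 1.5708×-0.41787×0.00000 + 0.90851×1.00000×1.00000 = -0.000000 + 0.908510 = 0.908510.
Q̄ = (S_0/π) × [bracket] = (1663/π) × 0.908510 = 480.9 W/m².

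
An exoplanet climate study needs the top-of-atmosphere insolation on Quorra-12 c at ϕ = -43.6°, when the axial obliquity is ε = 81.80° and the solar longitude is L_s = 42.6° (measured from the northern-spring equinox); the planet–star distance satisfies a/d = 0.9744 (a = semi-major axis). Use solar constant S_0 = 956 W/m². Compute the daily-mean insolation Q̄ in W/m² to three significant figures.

Solar declination: sin δ = sin ε · sin L_s = sin 81.80° × sin 42.6° = 0.66996, so δ = +42.064°.
cos h₀ = −tan(-43.6°) tan(+42.064°) = 0.8594, h₀ = 0.5368 rad.
Bracket: h₀ sin ϕ sin δ + cos ϕ cos δ sin h₀ = 0.5368×-0.68962×0.66996 + 0.72417×0.74240×0.51137 = -0.248011 + 0.274925 = 0.026914.
Inverse-square distance factor (a/d)² = 0.9744² = 0.949455.
Q̄ = (S_0/π) × 0.949455 × [bracket] = (956/π) × 0.949455 × 0.026914 = 7.776 W/m².

Q̄ ≈ 7.78 W/m²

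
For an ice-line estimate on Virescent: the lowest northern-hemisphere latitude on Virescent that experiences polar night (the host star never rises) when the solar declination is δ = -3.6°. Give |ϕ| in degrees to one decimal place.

|ϕ| = 86.4°

Polar night requires cos h₀ = −tan ϕ tan δ ≥ 1, i.e. tan ϕ tan δ ≤ −1.
The boundary is |tan ϕ| · |tan δ| = 1, so |ϕ| = 90° − |δ| = 90° − 3.6° = 86.4° in the northern hemisphere.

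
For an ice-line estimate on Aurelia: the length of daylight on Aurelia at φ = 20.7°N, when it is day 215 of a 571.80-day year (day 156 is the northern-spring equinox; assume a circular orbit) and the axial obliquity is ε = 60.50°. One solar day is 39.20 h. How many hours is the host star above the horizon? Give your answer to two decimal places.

Solar longitude: λ_s = 360° × (215 − 156)/571.80 = 37.146°.
sin δ = sin 60.50° × sin 37.146° = 0.52556, so δ = +31.706°.
cos H₀ = −tan φ · tan δ = −tan(+20.7°) × tan(+31.706°) = -0.2334, so H₀ = 1.8064 rad = 103.50°.
Daylight = 2H₀/(2π) × 39.20 h = (1.8064/π) × 39.20 = 22.54 h.

22.54 h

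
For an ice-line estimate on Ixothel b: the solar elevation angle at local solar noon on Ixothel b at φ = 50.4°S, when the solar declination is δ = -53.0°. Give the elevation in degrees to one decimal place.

At local noon the hour angle is zero, so the zenith angle equals |φ − δ| = |-50.4° − (-53.000°)| = 2.600°.
Elevation = 90° − 2.600° = 87.4°.

87.4°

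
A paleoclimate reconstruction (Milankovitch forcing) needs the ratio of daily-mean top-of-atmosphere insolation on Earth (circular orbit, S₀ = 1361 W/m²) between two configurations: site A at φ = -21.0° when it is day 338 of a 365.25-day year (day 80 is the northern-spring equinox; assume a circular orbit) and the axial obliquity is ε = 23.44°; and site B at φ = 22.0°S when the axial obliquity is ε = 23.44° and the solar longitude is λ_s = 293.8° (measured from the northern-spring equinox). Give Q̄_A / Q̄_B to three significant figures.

— Configuration A (φ=-21.0°):
Solar longitude: λ_s = 360° × (338 − 80)/365.25 = 254.292°.
sin δ = sin 23.44° × sin 254.292° = -0.38293, so δ = -22.515°.
cos H₀ = −tan(-21.0°) tan(-22.515°) = -0.1591, H₀ = 1.7306 rad.
Bracket: H₀ sin φ sin δ + cos φ cos δ sin H₀ = 1.7306×-0.35837×-0.38293 + 0.93358×0.92378×0.98726 = 0.237491 + 0.851435 = 1.088926.
Q̄ = (S₀/π) × [bracket] = (1361/π) × 1.088926 = 471.74 W/m².
— Configuration B (φ=-22.0°):
Solar declination: sin δ = sin ε · sin λ_s = sin 23.44° × sin 293.8° = -0.36396, so δ = -21.344°.
cos H₀ = −tan(-22.0°) tan(-21.344°) = -0.1579, H₀ = 1.7293 rad.
Bracket: H₀ sin φ sin δ + cos φ cos δ sin H₀ = 1.7293×-0.37461×-0.36396 + 0.92718×0.93141×0.98746 = 0.235778 + 0.852755 = 1.088533.
Q̄ = (S₀/π) × [bracket] = (1361/π) × 1.088533 = 471.57 W/m².
Ratio Q̄_A / Q̄_B = 471.74 / 471.57 = 1.000.

Q̄_A / Q̄_B ≈ 1.00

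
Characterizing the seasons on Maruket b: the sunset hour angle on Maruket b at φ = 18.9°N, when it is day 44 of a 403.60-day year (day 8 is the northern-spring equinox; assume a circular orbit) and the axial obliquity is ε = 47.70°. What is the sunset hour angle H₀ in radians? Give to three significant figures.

H₀ = 1.72 rad

Solar longitude: λ_s = 360° × (44 − 8)/403.60 = 32.111°.
sin δ = sin 47.70° × sin 32.111° = 0.39316, so δ = +23.151°.
cos H₀ = −tan φ · tan δ = −tan(+18.9°) × tan(+23.151°) = -0.1464, so H₀ = 1.7177 rad = 98.42°.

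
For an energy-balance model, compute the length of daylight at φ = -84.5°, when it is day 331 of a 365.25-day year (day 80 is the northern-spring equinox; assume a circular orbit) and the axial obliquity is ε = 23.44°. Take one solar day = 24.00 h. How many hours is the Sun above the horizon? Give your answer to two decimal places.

24.00 h

Solar longitude: λ_s = 360° × (331 − 80)/365.25 = 247.392°.
sin δ = sin 23.44° × sin 247.392° = -0.36722, so δ = -21.544°.
Sunrise equation: cos H₀ = −tan φ · tan δ = -4.1002 ≤ −1, so the Sun never sets (polar day) and H₀ = π.
Daylight = 2H₀/(2π) × 24.00 h = (3.1416/π) × 24.00 = 24.00 h.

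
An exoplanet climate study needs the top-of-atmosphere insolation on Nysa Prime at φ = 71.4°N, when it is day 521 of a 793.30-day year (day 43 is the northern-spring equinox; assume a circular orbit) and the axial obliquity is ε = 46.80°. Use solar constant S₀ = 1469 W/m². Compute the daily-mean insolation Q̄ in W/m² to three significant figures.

Q̄ ≈ 0.00 W/m²

Solar longitude: λ_s = 360° × (521 − 43)/793.30 = 216.917°.
sin δ = sin 46.80° × sin 216.917° = -0.43786, so δ = -25.967°.
cos H₀ = −tan(+71.4°) tan(-25.967°) = 1.4472 ≥ 1 ⇒ polar night, H₀ = 0 and Q̄ = 0.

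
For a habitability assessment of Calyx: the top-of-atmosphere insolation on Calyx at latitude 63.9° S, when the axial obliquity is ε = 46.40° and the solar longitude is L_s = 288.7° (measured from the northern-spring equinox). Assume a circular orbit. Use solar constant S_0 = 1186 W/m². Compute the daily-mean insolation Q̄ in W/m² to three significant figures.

Q̄ ≈ 731 W/m²

Solar declination: sin δ = sin ε · sin L_s = sin 46.40° × sin 288.7° = -0.68594, so δ = -43.310°.
cos h₀ = −tan(-63.9°) tan(-43.310°) = -1.9242 ≤ −1 ⇒ polar day, h₀ = π.
Bracket: h₀ sin ϕ sin δ + cos ϕ cos δ sin h₀ = 3.1416×-0.89803×-0.68594 + 0.43994×0.72766×0.00000 = 1.935209 + 0.000000 = 1.935209.
Q̄ = (S_0/π) × [bracket] = (1186/π) × 1.935209 = 730.6 W/m².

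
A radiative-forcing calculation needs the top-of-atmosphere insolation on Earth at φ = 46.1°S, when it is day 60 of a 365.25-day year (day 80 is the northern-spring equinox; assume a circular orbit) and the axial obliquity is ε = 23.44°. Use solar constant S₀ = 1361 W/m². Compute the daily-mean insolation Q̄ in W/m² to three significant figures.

Solar longitude: λ_s = 360° × (60 − 80)/365.25 = -19.713°, i.e. -19.713° + 360° = 340.287°.
sin δ = sin 23.44° × sin 340.287° = -0.13417, so δ = -7.711°.
cos H₀ = −tan(-46.1°) tan(-7.711°) = -0.1407, H₀ = 1.7120 rad.
Bracket: H₀ sin φ sin δ + cos φ cos δ sin H₀ = 1.7120×-0.72055×-0.13417 + 0.69340×0.99096×0.99005 = 0.165510 + 0.680295 = 0.845805.
Q̄ = (S₀/π) × [bracket] = (1361/π) × 0.845805 = 366.4 W/m².

Q̄ ≈ 366 W/m²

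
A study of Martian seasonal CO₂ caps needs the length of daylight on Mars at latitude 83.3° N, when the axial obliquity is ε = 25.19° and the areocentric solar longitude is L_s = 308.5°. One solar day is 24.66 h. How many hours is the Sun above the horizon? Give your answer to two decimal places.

0.00 h

sin δ = sin 25.19° × sin 308.5° = -0.33309, so δ = -19.457°.
cos h₀ = −tan ϕ · tan δ = 3.0072 ≥ 1, so the Sun never rises (polar night) and h₀ = 0.
Daylight = 2h₀/(2π) × 24.66 h = (0.0000/π) × 24.66 = 0.00 h.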